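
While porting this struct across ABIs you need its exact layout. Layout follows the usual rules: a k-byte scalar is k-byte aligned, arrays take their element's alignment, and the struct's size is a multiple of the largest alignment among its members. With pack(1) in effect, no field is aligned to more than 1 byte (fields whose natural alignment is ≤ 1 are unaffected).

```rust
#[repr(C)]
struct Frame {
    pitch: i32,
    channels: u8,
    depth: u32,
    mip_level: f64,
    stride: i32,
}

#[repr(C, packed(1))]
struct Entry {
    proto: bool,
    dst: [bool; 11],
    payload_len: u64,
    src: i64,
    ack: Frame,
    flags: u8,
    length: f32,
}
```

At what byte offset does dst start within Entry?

1

Frame: @0: pitch [4B, align 4] → 4; @4: channels [1B, align 1] → 5; +3 pad (align 4); @8: depth [4B, align 4] → 12; +4 pad (align 8); @16: mip_level [8B, align 8] → 24; @24: stride [4B, align 4] → 28; +4 tail pad (align 8); size 32, align 8
@0: proto [1B, align 1] → 1
@1: dst [11B, align 1] → 12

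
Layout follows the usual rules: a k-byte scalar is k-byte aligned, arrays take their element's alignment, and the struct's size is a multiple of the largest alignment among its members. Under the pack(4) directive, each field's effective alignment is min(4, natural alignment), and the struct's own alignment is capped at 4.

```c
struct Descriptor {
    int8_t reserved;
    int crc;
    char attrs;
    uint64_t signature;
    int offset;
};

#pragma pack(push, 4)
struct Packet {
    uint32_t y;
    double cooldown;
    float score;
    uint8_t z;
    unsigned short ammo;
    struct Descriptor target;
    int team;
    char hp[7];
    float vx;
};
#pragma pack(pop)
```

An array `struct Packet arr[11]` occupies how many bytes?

748

Descriptor: @0: reserved [1B, align 1] → 1; +3 pad (align 4); @4: crc [4B, align 4] → 8; @8: attrs [1B, align 1] → 9; +7 pad (align 8); @16: signature [8B, align 8] → 24; @24: offset [4B, align 4] → 28; +4 tail pad (align 8); size 32, align 8
@0: y [4B, align 4] → 4
@4: cooldown [8B, align 4] → 12
@12: score [4B, align 4] → 16
@16: z [1B, align 1] → 17
+1 pad (align 2)
@18: ammo [2B, align 2] → 20
@20: target [32B, align 4] → 52
@52: team [4B, align 4] → 56
@56: hp [7B, align 1] → 63
+1 pad (align 4)
@64: vx [4B, align 4] → 68
size 68, align 4
array of 11: 11 × 68 = 748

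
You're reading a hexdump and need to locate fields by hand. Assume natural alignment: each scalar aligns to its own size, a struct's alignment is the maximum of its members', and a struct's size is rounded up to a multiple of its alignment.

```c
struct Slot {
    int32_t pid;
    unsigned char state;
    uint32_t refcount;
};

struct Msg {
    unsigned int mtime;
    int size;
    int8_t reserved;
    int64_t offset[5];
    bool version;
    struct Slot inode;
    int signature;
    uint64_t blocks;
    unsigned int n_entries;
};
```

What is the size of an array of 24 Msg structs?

2304

Slot: @0: pid [4B, align 4] → 4; @4: state [1B, align 1] → 5; +3 pad (align 4); @8: refcount [4B, align 4] → 12; size 12, align 4
@0: mtime [4B, align 4] → 4
@4: size [4B, align 4] → 8
@8: reserved [1B, align 1] → 9
+7 pad (align 8)
@16: offset [40B, align 8] → 56
@56: version [1B, align 1] → 57
+3 pad (align 4)
@60: inode [12B, align 4] → 72
@72: signature [4B, align 4] → 76
+4 pad (align 8)
@80: blocks [8B, align 8] → 88
@88: n_entries [4B, align 4] → 92
+4 tail pad (align 8)
size 96, align 8
array of 24: 24 × 96 = 2304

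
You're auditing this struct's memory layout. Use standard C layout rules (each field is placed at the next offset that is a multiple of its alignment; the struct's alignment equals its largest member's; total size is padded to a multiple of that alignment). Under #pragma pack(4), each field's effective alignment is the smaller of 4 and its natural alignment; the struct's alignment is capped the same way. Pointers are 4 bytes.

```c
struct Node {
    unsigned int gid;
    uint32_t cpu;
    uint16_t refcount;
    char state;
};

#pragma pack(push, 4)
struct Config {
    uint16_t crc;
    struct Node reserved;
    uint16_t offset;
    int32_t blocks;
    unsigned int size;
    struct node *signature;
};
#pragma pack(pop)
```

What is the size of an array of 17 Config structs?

Node: 0..4  gid  (4B, 4-aligned); 4..8  cpu  (4B, 4-aligned); 8..10  refcount  (2B, 2-aligned); 10..11  state  (1B, 1-aligned); 11..12  -- tail padding (1B); sizeof = 12, alignof = 4
0..2  crc  (2B, 2-aligned)
2..4  -- padding (2B)
4..16  reserved  (12B, 4-aligned)
16..18  offset  (2B, 2-aligned)
18..20  -- padding (2B)
20..24  blocks  (4B, 4-aligned)
24..28  size  (4B, 4-aligned)
28..32  signature  (4B, 4-aligned)
sizeof = 32, alignof = 4
array of 17: 17 × 32 = 544

544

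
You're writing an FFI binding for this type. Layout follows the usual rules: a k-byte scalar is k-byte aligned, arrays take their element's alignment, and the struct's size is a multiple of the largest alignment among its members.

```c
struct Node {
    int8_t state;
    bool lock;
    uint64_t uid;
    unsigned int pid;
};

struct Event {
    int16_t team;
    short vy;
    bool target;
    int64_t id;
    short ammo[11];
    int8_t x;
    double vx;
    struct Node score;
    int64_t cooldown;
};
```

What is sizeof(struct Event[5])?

400

Node: @0: state [1B, align 1] → 1; @1: lock [1B, align 1] → 2; +6 pad (align 8); @8: uid [8B, align 8] → 16; @16: pid [4B, align 4] → 20; +4 tail pad (align 8); size 24, align 8
@0: team [2B, align 2] → 2
@2: vy [2B, align 2] → 4
@4: target [1B, align 1] → 5
+3 pad (align 8)
@8: id [8B, align 8] → 16
@16: ammo [22B, align 2] → 38
@38: x [1B, align 1] → 39
+1 pad (align 8)
@40: vx [8B, align 8] → 48
@48: score [24B, align 8] → 72
@72: cooldown [8B, align 8] → 80
size 80, align 8
array of 5: 5 × 80 = 400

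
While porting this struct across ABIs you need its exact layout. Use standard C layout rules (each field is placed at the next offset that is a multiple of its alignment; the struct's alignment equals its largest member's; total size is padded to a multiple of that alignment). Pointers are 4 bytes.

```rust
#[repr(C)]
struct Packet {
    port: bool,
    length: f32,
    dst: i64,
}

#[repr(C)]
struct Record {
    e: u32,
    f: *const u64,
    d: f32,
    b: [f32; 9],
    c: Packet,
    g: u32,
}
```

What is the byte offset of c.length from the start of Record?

52

Packet: port at 0 (size 1, align 1) → ends 1; pad 3 to align 4 for length; length at 4 (size 4, align 4) → ends 8; dst at 8 (size 8, align 8) → ends 16; total 16 bytes, alignment 8
e at 0 (size 4, align 4) → ends 4
f at 4 (size 4, align 4) → ends 8
d at 8 (size 4, align 4) → ends 12
b at 12 (size 36, align 4) → ends 48
c at 48 (size 16, align 8) → ends 64
within Packet: length at 4
48 + 4 = 52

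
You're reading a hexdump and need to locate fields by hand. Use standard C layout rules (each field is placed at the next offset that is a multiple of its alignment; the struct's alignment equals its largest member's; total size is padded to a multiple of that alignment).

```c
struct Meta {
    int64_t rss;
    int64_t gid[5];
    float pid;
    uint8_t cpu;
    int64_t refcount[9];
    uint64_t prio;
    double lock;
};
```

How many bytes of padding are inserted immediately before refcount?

3

@0: rss [8B, align 8] → 8
@8: gid [40B, align 8] → 48
@48: pid [4B, align 4] → 52
@52: cpu [1B, align 1] → 53
+3 pad (align 8)
@56: refcount [72B, align 8] → 128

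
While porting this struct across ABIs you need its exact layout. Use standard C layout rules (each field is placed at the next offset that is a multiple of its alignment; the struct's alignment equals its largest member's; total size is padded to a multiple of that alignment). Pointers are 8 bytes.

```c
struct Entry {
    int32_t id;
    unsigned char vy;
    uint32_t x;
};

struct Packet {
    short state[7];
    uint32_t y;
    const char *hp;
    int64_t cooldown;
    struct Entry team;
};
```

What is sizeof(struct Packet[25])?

Entry: id at 0 (size 4, align 4) → ends 4; vy at 4 (size 1, align 1) → ends 5; pad 3 to align 4 for x; x at 8 (size 4, align 4) → ends 12; total 12 bytes, alignment 4
state at 0 (size 14, align 2) → ends 14
pad 2 to align 4 for y
y at 16 (size 4, align 4) → ends 20
pad 4 to align 8 for hp
hp at 24 (size 8, align 8) → ends 32
cooldown at 32 (size 8, align 8) → ends 40
team at 40 (size 12, align 4) → ends 52
tail pad 4 to reach multiple of 8
total 56 bytes, alignment 8
array of 25: 25 × 56 = 1400

1400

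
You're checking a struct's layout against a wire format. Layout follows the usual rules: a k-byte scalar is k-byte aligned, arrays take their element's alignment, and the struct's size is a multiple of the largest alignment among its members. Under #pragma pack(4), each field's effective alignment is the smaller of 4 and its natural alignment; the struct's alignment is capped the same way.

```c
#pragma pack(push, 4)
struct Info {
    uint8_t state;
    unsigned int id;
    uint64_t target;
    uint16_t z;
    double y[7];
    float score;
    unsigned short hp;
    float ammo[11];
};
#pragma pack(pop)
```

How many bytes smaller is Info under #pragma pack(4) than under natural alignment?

8

natural layout:
  @0: state [1B, align 1] → 1
  +3 pad (align 4)
  @4: id [4B, align 4] → 8
  @8: target [8B, align 8] → 16
  @16: z [2B, align 2] → 18
  +6 pad (align 8)
  @24: y [56B, align 8] → 80
  @80: score [4B, align 4] → 84
  @84: hp [2B, align 2] → 86
  +2 pad (align 4)
  @88: ammo [44B, align 4] → 132
  +4 tail pad (align 8)
  size 136, align 8
packed(4) layout:
  @0: state [1B, align 1] → 1
  +3 pad (align 4)
  @4: id [4B, align 4] → 8
  @8: target [8B, align 4] → 16
  @16: z [2B, align 2] → 18
  +2 pad (align 4)
  @20: y [56B, align 4] → 76
  @76: score [4B, align 4] → 80
  @80: hp [2B, align 2] → 82
  +2 pad (align 4)
  @84: ammo [44B, align 4] → 128
  size 128, align 4
136 − 128 = 8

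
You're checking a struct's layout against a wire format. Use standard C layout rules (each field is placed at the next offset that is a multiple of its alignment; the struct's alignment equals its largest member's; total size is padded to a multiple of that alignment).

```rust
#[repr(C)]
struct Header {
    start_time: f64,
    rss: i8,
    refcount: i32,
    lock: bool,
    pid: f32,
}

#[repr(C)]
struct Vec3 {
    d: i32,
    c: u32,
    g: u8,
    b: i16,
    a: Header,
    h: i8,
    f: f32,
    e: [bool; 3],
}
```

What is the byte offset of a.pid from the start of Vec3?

Header: start_time at 0 (size 8, align 8) → ends 8; rss at 8 (size 1, align 1) → ends 9; pad 3 to align 4 for refcount; refcount at 12 (size 4, align 4) → ends 16; lock at 16 (size 1, align 1) → ends 17; pad 3 to align 4 for pid; pid at 20 (size 4, align 4) → ends 24; total 24 bytes, alignment 8
d at 0 (size 4, align 4) → ends 4
c at 4 (size 4, align 4) → ends 8
g at 8 (size 1, align 1) → ends 9
pad 1 to align 2 for b
b at 10 (size 2, align 2) → ends 12
pad 4 to align 8 for a
a at 16 (size 24, align 8) → ends 40
within Header: pid at 20
16 + 20 = 36

36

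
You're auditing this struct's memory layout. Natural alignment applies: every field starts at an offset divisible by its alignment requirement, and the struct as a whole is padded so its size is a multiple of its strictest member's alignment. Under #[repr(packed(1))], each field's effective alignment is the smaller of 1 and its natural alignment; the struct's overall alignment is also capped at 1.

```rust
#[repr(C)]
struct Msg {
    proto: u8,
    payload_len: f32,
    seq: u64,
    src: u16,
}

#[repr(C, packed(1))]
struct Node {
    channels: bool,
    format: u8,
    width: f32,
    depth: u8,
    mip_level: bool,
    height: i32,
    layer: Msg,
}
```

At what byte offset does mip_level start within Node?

7

Msg: @0: proto [1B, align 1] → 1; +3 pad (align 4); @4: payload_len [4B, align 4] → 8; @8: seq [8B, align 8] → 16; @16: src [2B, align 2] → 18; +6 tail pad (align 8); size 24, align 8
@0: channels [1B, align 1] → 1
@1: format [1B, align 1] → 2
@2: width [4B, align 1] → 6
@6: depth [1B, align 1] → 7
@7: mip_level [1B, align 1] → 8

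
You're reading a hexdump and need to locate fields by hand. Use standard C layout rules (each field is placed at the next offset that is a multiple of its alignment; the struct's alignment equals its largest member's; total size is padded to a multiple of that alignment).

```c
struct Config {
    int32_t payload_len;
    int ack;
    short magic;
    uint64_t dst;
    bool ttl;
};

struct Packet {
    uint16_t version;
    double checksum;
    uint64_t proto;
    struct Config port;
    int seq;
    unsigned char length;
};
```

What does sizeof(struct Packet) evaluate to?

64 bytes

Config: @0: payload_len [4B, align 4] → 4; @4: ack [4B, align 4] → 8; @8: magic [2B, align 2] → 10; +6 pad (align 8); @16: dst [8B, align 8] → 24; @24: ttl [1B, align 1] → 25; +7 tail pad (align 8); size 32, align 8
@0: version [2B, align 2] → 2
+6 pad (align 8)
@8: checksum [8B, align 8] → 16
@16: proto [8B, align 8] → 24
@24: port [32B, align 8] → 56
@56: seq [4B, align 4] → 60
@60: length [1B, align 1] → 61
+3 tail pad (align 8)
size 64, align 8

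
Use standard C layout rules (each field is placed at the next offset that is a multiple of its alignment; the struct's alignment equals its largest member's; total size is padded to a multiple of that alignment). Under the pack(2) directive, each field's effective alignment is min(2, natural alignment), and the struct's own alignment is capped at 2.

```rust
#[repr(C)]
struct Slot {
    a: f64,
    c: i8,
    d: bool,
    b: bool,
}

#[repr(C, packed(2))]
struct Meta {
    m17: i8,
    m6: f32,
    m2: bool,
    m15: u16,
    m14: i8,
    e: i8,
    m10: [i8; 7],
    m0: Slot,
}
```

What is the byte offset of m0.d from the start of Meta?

Slot: 0..8  a  (8B, 8-aligned); 8..9  c  (1B, 1-aligned); 9..10  d  (1B, 1-aligned); 10..11  b  (1B, 1-aligned); 11..16  -- tail padding (5B); sizeof = 16, alignof = 8
0..1  m17  (1B, 1-aligned)
1..2  -- padding (1B)
2..6  m6  (4B, 2-aligned)
6..7  m2  (1B, 1-aligned)
7..8  -- padding (1B)
8..10  m15  (2B, 2-aligned)
10..11  m14  (1B, 1-aligned)
11..12  e  (1B, 1-aligned)
12..19  m10  (7B, 1-aligned)
19..20  -- padding (1B)
20..36  m0  (16B, 2-aligned)
within Slot: d at 9
20 + 9 = 29

29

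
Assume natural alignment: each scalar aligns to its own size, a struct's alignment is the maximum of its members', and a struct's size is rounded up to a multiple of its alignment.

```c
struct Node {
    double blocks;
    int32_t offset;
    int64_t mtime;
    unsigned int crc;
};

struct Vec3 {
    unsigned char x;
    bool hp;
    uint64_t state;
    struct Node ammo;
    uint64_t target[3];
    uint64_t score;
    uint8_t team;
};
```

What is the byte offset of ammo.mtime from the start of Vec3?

32

Node: 0..8  blocks  (8B, 8-aligned); 8..12  offset  (4B, 4-aligned); 12..16  -- padding (4B); 16..24  mtime  (8B, 8-aligned); 24..28  crc  (4B, 4-aligned); 28..32  -- tail padding (4B); sizeof = 32, alignof = 8
0..1  x  (1B, 1-aligned)
1..2  hp  (1B, 1-aligned)
2..8  -- padding (6B)
8..16  state  (8B, 8-aligned)
16..48  ammo  (32B, 8-aligned)
within Node: mtime at 16
16 + 16 = 32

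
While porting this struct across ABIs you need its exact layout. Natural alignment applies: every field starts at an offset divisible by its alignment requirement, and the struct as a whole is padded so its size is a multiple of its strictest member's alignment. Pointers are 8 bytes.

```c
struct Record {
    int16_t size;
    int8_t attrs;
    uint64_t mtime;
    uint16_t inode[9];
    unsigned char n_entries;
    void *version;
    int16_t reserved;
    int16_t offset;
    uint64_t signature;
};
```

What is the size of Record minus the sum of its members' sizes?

size at 0 (size 2, align 2) → ends 2
attrs at 2 (size 1, align 1) → ends 3
pad 5 to align 8 for mtime
mtime at 8 (size 8, align 8) → ends 16
inode at 16 (size 18, align 2) → ends 34
n_entries at 34 (size 1, align 1) → ends 35
pad 5 to align 8 for version
version at 40 (size 8, align 8) → ends 48
reserved at 48 (size 2, align 2) → ends 50
offset at 50 (size 2, align 2) → ends 52
pad 4 to align 8 for signature
signature at 56 (size 8, align 8) → ends 64
total 64 bytes, alignment 8
data bytes 50, size 64 → padding 14

14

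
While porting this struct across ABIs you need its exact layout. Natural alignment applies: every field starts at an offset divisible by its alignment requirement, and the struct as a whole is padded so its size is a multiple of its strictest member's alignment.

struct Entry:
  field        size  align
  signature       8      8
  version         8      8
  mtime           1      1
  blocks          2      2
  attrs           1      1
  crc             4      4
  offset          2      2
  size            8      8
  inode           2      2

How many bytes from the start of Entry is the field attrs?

20

@0: signature [8B, align 8] → 8
@8: version [8B, align 8] → 16
@16: mtime [1B, align 1] → 17
+1 pad (align 2)
@18: blocks [2B, align 2] → 20
@20: attrs [1B, align 1] → 21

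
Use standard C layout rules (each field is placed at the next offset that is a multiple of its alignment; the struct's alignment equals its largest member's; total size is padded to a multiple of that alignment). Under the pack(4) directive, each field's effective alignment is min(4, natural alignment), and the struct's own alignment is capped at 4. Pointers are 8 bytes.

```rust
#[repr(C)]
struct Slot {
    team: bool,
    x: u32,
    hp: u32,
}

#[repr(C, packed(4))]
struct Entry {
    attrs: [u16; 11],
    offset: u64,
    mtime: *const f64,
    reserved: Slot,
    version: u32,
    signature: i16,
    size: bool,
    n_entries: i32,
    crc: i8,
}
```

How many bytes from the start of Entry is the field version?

Slot: 0..1  team  (1B, 1-aligned); 1..4  -- padding (3B); 4..8  x  (4B, 4-aligned); 8..12  hp  (4B, 4-aligned); sizeof = 12, alignof = 4
0..22  attrs  (22B, 2-aligned)
22..24  -- padding (2B)
24..32  offset  (8B, 4-aligned)
32..40  mtime  (8B, 4-aligned)
40..52  reserved  (12B, 4-aligned)
52..56  version  (4B, 4-aligned)

52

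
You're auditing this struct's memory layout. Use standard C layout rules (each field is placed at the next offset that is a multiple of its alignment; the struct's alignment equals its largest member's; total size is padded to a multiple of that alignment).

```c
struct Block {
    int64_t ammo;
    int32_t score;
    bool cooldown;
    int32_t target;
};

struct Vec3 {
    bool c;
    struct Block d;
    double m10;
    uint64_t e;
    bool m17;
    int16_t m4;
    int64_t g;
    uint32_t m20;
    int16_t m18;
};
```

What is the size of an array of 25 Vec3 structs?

1800

Block: 0..8  ammo  (8B, 8-aligned); 8..12  score  (4B, 4-aligned); 12..13  cooldown  (1B, 1-aligned); 13..16  -- padding (3B); 16..20  target  (4B, 4-aligned); 20..24  -- tail padding (4B); sizeof = 24, alignof = 8
0..1  c  (1B, 1-aligned)
1..8  -- padding (7B)
8..32  d  (24B, 8-aligned)
32..40  m10  (8B, 8-aligned)
40..48  e  (8B, 8-aligned)
48..49  m17  (1B, 1-aligned)
49..50  -- padding (1B)
50..52  m4  (2B, 2-aligned)
52..56  -- padding (4B)
56..64  g  (8B, 8-aligned)
64..68  m20  (4B, 4-aligned)
68..70  m18  (2B, 2-aligned)
70..72  -- tail padding (2B)
sizeof = 72, alignof = 8
array of 25: 25 × 72 = 1800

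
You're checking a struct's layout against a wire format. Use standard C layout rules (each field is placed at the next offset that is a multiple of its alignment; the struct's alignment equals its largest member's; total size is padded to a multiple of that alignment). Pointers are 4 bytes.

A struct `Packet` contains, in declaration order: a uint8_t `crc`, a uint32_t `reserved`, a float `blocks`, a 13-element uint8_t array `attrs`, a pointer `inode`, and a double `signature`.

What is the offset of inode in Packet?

28

crc at 0 (size 1, align 1) → ends 1
pad 3 to align 4 for reserved
reserved at 4 (size 4, align 4) → ends 8
blocks at 8 (size 4, align 4) → ends 12
attrs at 12 (size 13, align 1) → ends 25
pad 3 to align 4 for inode
inode at 28 (size 4, align 4) → ends 32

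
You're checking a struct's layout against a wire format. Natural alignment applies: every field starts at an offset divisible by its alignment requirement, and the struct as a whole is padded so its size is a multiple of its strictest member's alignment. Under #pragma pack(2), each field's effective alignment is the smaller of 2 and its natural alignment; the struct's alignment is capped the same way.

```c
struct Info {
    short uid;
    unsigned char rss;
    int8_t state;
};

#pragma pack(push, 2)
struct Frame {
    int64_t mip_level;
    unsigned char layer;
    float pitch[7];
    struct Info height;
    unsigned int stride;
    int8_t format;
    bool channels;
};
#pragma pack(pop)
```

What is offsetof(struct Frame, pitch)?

10

Info: @0: uid [2B, align 2] → 2; @2: rss [1B, align 1] → 3; @3: state [1B, align 1] → 4; size 4, align 2
@0: mip_level [8B, align 2] → 8
@8: layer [1B, align 1] → 9
+1 pad (align 2)
@10: pitch [28B, align 2] → 38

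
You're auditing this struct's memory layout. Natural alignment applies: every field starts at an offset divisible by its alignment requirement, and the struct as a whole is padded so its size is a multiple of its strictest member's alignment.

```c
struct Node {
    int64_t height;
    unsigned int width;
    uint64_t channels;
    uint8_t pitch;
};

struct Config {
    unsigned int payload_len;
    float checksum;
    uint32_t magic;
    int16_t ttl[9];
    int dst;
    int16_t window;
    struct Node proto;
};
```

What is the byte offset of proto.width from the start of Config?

Node: height at 0 (size 8, align 8) → ends 8; width at 8 (size 4, align 4) → ends 12; pad 4 to align 8 for channels; channels at 16 (size 8, align 8) → ends 24; pitch at 24 (size 1, align 1) → ends 25; tail pad 7 to reach multiple of 8; total 32 bytes, alignment 8
payload_len at 0 (size 4, align 4) → ends 4
checksum at 4 (size 4, align 4) → ends 8
magic at 8 (size 4, align 4) → ends 12
ttl at 12 (size 18, align 2) → ends 30
pad 2 to align 4 for dst
dst at 32 (size 4, align 4) → ends 36
window at 36 (size 2, align 2) → ends 38
pad 2 to align 8 for proto
proto at 40 (size 32, align 8) → ends 72
within Node: width at 8
40 + 8 = 48

48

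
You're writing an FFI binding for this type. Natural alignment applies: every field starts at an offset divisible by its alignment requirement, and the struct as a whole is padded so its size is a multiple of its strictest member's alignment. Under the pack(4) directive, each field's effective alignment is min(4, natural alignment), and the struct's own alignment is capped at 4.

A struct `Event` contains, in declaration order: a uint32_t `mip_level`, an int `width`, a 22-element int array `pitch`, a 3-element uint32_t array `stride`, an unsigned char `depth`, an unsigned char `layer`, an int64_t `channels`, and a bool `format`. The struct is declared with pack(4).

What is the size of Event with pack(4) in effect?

0..4  mip_level  (4B, 4-aligned)
4..8  width  (4B, 4-aligned)
8..96  pitch  (88B, 4-aligned)
96..108  stride  (12B, 4-aligned)
108..109  depth  (1B, 1-aligned)
109..110  layer  (1B, 1-aligned)
110..112  -- padding (2B)
112..120  channels  (8B, 4-aligned)
120..121  format  (1B, 1-aligned)
121..124  -- tail padding (3B)
sizeof = 124, alignof = 4

124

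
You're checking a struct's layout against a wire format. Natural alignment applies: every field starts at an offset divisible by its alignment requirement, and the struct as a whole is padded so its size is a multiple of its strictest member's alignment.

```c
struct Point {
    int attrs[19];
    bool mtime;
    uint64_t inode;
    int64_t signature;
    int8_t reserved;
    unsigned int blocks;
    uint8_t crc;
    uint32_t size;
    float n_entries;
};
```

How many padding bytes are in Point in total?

13

@0: attrs [76B, align 4] → 76
@76: mtime [1B, align 1] → 77
+3 pad (align 8)
@80: inode [8B, align 8] → 88
@88: signature [8B, align 8] → 96
@96: reserved [1B, align 1] → 97
+3 pad (align 4)
@100: blocks [4B, align 4] → 104
@104: crc [1B, align 1] → 105
+3 pad (align 4)
@108: size [4B, align 4] → 112
@112: n_entries [4B, align 4] → 116
+4 tail pad (align 8)
size 120, align 8
data bytes 107, size 120 → padding 13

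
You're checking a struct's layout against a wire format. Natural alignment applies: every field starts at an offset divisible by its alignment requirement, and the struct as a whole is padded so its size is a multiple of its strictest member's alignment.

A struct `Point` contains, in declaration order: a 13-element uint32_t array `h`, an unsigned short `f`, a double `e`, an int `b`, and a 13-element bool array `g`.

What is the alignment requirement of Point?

8

member alignments: h=4, f=2, e=8, b=4, g=1
max = 8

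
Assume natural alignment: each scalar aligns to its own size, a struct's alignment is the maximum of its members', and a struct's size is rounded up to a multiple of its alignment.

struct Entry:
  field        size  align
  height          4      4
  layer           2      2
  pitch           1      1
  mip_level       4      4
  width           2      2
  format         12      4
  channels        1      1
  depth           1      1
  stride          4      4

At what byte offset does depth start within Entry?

height at 0 (size 4, align 4) → ends 4
layer at 4 (size 2, align 2) → ends 6
pitch at 6 (size 1, align 1) → ends 7
pad 1 to align 4 for mip_level
mip_level at 8 (size 4, align 4) → ends 12
width at 12 (size 2, align 2) → ends 14
pad 2 to align 4 for format
format at 16 (size 12, align 4) → ends 28
channels at 28 (size 1, align 1) → ends 29
depth at 29 (size 1, align 1) → ends 30

29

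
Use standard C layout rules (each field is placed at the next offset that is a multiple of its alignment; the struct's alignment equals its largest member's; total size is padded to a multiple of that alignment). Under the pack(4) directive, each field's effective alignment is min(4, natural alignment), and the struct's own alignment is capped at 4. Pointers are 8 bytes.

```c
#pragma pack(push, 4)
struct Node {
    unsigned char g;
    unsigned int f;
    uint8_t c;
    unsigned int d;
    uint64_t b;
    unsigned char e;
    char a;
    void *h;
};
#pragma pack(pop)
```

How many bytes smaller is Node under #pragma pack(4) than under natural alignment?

4

natural layout:
  0..1  g  (1B, 1-aligned)
  1..4  -- padding (3B)
  4..8  f  (4B, 4-aligned)
  8..9  c  (1B, 1-aligned)
  9..12  -- padding (3B)
  12..16  d  (4B, 4-aligned)
  16..24  b  (8B, 8-aligned)
  24..25  e  (1B, 1-aligned)
  25..26  a  (1B, 1-aligned)
  26..32  -- padding (6B)
  32..40  h  (8B, 8-aligned)
  sizeof = 40, alignof = 8
packed(4) layout:
  0..1  g  (1B, 1-aligned)
  1..4  -- padding (3B)
  4..8  f  (4B, 4-aligned)
  8..9  c  (1B, 1-aligned)
  9..12  -- padding (3B)
  12..16  d  (4B, 4-aligned)
  16..24  b  (8B, 4-aligned)
  24..25  e  (1B, 1-aligned)
  25..26  a  (1B, 1-aligned)
  26..28  -- padding (2B)
  28..36  h  (8B, 4-aligned)
  sizeof = 36, alignof = 4
40 − 36 = 4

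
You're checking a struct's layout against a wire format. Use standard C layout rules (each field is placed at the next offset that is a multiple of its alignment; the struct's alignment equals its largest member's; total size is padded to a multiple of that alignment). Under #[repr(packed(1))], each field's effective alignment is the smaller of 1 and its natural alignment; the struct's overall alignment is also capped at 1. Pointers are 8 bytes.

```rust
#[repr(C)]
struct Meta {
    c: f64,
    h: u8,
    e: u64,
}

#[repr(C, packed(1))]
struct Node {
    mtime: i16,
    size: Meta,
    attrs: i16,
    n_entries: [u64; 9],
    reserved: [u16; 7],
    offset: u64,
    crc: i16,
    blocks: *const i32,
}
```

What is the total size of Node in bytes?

132

Meta: c at 0 (size 8, align 8) → ends 8; h at 8 (size 1, align 1) → ends 9; pad 7 to align 8 for e; e at 16 (size 8, align 8) → ends 24; total 24 bytes, alignment 8
mtime at 0 (size 2, align 1) → ends 2
size at 2 (size 24, align 1) → ends 26
attrs at 26 (size 2, align 1) → ends 28
n_entries at 28 (size 72, align 1) → ends 100
reserved at 100 (size 14, align 1) → ends 114
offset at 114 (size 8, align 1) → ends 122
crc at 122 (size 2, align 1) → ends 124
blocks at 124 (size 8, align 1) → ends 132
total 132 bytes, alignment 1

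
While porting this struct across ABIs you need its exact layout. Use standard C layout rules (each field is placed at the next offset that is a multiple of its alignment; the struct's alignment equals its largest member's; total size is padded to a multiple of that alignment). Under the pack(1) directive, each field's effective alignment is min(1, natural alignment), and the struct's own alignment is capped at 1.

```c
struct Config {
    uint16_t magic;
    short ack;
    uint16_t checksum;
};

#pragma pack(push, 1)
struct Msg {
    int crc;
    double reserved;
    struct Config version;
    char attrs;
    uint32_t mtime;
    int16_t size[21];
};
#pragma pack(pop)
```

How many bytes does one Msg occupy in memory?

Config: magic at 0 (size 2, align 2) → ends 2; ack at 2 (size 2, align 2) → ends 4; checksum at 4 (size 2, align 2) → ends 6; total 6 bytes, alignment 2
crc at 0 (size 4, align 1) → ends 4
reserved at 4 (size 8, align 1) → ends 12
version at 12 (size 6, align 1) → ends 18
attrs at 18 (size 1, align 1) → ends 19
mtime at 19 (size 4, align 1) → ends 23
size at 23 (size 42, align 1) → ends 65
total 65 bytes, alignment 1

65 bytes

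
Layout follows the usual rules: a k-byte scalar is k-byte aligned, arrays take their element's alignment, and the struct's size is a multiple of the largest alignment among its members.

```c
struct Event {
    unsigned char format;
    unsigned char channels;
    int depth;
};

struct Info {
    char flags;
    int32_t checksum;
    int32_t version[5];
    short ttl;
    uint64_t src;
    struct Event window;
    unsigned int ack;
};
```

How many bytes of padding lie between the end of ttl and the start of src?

Event: @0: format [1B, align 1] → 1; @1: channels [1B, align 1] → 2; +2 pad (align 4); @4: depth [4B, align 4] → 8; size 8, align 4
@0: flags [1B, align 1] → 1
+3 pad (align 4)
@4: checksum [4B, align 4] → 8
@8: version [20B, align 4] → 28
@28: ttl [2B, align 2] → 30
+2 pad (align 8)
@32: src [8B, align 8] → 40

2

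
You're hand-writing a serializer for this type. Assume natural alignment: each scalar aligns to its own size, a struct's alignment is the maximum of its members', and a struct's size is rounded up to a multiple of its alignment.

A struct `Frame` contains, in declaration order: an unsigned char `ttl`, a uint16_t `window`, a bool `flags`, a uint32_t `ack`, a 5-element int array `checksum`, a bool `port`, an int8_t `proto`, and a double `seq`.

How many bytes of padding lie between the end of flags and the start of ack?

ttl at 0 (size 1, align 1) → ends 1
pad 1 to align 2 for window
window at 2 (size 2, align 2) → ends 4
flags at 4 (size 1, align 1) → ends 5
pad 3 to align 4 for ack
ack at 8 (size 4, align 4) → ends 12

3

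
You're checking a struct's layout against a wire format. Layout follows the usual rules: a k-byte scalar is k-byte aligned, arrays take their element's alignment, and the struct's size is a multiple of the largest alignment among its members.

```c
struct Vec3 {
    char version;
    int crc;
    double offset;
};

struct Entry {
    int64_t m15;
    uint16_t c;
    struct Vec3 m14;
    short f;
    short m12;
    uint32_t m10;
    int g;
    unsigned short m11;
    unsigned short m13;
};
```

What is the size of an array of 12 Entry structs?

576

Vec3: version at 0 (size 1, align 1) → ends 1; pad 3 to align 4 for crc; crc at 4 (size 4, align 4) → ends 8; offset at 8 (size 8, align 8) → ends 16; total 16 bytes, alignment 8
m15 at 0 (size 8, align 8) → ends 8
c at 8 (size 2, align 2) → ends 10
pad 6 to align 8 for m14
m14 at 16 (size 16, align 8) → ends 32
f at 32 (size 2, align 2) → ends 34
m12 at 34 (size 2, align 2) → ends 36
m10 at 36 (size 4, align 4) → ends 40
g at 40 (size 4, align 4) → ends 44
m11 at 44 (size 2, align 2) → ends 46
m13 at 46 (size 2, align 2) → ends 48
total 48 bytes, alignment 8
array of 12: 12 × 48 = 576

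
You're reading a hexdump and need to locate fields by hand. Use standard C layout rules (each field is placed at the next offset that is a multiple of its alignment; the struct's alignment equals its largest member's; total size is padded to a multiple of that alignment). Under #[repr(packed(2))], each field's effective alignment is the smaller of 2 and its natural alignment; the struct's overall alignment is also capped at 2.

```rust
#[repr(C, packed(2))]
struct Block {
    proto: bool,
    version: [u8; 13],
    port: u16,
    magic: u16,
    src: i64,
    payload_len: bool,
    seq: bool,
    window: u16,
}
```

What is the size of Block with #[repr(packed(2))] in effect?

30

proto at 0 (size 1, align 1) → ends 1
version at 1 (size 13, align 1) → ends 14
port at 14 (size 2, align 2) → ends 16
magic at 16 (size 2, align 2) → ends 18
src at 18 (size 8, align 2) → ends 26
payload_len at 26 (size 1, align 1) → ends 27
seq at 27 (size 1, align 1) → ends 28
window at 28 (size 2, align 2) → ends 30
total 30 bytes, alignment 2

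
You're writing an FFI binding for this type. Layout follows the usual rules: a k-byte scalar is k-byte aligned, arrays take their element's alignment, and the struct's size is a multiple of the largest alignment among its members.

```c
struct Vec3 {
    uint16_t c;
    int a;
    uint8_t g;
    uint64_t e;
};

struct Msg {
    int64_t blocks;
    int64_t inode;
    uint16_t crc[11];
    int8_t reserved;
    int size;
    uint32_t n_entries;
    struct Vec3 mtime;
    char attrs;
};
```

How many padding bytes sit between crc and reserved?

Vec3: c at 0 (size 2, align 2) → ends 2; pad 2 to align 4 for a; a at 4 (size 4, align 4) → ends 8; g at 8 (size 1, align 1) → ends 9; pad 7 to align 8 for e; e at 16 (size 8, align 8) → ends 24; total 24 bytes, alignment 8
blocks at 0 (size 8, align 8) → ends 8
inode at 8 (size 8, align 8) → ends 16
crc at 16 (size 22, align 2) → ends 38
reserved at 38 (size 1, align 1) → ends 39

0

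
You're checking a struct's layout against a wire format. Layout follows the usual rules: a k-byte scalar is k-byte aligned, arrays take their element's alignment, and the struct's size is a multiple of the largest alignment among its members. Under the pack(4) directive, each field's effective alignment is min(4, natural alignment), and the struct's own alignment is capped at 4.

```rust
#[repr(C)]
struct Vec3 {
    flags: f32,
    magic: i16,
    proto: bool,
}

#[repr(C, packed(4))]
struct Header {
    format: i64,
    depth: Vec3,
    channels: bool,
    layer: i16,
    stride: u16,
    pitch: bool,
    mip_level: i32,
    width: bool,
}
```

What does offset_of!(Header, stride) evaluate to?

20

Vec3: flags at 0 (size 4, align 4) → ends 4; magic at 4 (size 2, align 2) → ends 6; proto at 6 (size 1, align 1) → ends 7; tail pad 1 to reach multiple of 4; total 8 bytes, alignment 4
format at 0 (size 8, align 4) → ends 8
depth at 8 (size 8, align 4) → ends 16
channels at 16 (size 1, align 1) → ends 17
pad 1 to align 2 for layer
layer at 18 (size 2, align 2) → ends 20
stride at 20 (size 2, align 2) → ends 22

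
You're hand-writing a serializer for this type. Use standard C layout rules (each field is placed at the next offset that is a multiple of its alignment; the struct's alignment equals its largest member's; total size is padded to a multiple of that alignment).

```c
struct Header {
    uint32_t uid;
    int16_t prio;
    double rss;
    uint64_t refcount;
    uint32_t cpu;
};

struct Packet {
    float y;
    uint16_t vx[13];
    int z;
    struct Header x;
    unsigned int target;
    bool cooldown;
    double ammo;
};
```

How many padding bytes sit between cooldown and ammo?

Header: 0..4  uid  (4B, 4-aligned); 4..6  prio  (2B, 2-aligned); 6..8  -- padding (2B); 8..16  rss  (8B, 8-aligned); 16..24  refcount  (8B, 8-aligned); 24..28  cpu  (4B, 4-aligned); 28..32  -- tail padding (4B); sizeof = 32, alignof = 8
0..4  y  (4B, 4-aligned)
4..30  vx  (26B, 2-aligned)
30..32  -- padding (2B)
32..36  z  (4B, 4-aligned)
36..40  -- padding (4B)
40..72  x  (32B, 8-aligned)
72..76  target  (4B, 4-aligned)
76..77  cooldown  (1B, 1-aligned)
77..80  -- padding (3B)
80..88  ammo  (8B, 8-aligned)

3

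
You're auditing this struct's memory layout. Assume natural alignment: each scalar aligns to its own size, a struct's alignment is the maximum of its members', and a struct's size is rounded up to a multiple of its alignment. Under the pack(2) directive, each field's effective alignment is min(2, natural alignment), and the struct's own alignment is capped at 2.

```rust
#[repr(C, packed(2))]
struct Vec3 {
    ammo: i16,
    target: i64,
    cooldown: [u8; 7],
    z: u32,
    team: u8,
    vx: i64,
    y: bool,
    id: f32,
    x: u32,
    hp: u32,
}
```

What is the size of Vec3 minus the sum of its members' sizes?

3

0..2  ammo  (2B, 2-aligned)
2..10  target  (8B, 2-aligned)
10..17  cooldown  (7B, 1-aligned)
17..18  -- padding (1B)
18..22  z  (4B, 2-aligned)
22..23  team  (1B, 1-aligned)
23..24  -- padding (1B)
24..32  vx  (8B, 2-aligned)
32..33  y  (1B, 1-aligned)
33..34  -- padding (1B)
34..38  id  (4B, 2-aligned)
38..42  x  (4B, 2-aligned)
42..46  hp  (4B, 2-aligned)
sizeof = 46, alignof = 2
data bytes 43, size 46 → padding 3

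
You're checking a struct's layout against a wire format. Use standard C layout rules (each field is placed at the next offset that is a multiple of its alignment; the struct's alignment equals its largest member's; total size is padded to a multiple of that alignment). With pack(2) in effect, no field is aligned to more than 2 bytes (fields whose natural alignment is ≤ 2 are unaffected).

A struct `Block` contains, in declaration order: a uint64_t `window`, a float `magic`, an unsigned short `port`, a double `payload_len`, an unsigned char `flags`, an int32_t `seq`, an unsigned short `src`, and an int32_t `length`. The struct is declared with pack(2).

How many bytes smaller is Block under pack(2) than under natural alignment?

6

natural layout:
  @0: window [8B, align 8] → 8
  @8: magic [4B, align 4] → 12
  @12: port [2B, align 2] → 14
  +2 pad (align 8)
  @16: payload_len [8B, align 8] → 24
  @24: flags [1B, align 1] → 25
  +3 pad (align 4)
  @28: seq [4B, align 4] → 32
  @32: src [2B, align 2] → 34
  +2 pad (align 4)
  @36: length [4B, align 4] → 40
  size 40, align 8
packed(2) layout:
  @0: window [8B, align 2] → 8
  @8: magic [4B, align 2] → 12
  @12: port [2B, align 2] → 14
  @14: payload_len [8B, align 2] → 22
  @22: flags [1B, align 1] → 23
  +1 pad (align 2)
  @24: seq [4B, align 2] → 28
  @28: src [2B, align 2] → 30
  @30: length [4B, align 2] → 34
  size 34, align 2
40 − 34 = 6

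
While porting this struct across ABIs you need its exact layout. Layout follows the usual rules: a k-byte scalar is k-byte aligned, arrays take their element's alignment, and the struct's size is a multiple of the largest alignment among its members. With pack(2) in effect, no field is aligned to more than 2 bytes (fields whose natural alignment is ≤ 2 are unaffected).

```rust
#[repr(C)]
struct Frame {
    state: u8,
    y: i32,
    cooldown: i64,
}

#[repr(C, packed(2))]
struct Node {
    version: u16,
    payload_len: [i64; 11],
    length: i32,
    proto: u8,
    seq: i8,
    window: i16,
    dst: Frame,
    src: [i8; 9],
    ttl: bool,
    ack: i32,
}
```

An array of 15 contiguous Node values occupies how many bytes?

1920

Frame: @0: state [1B, align 1] → 1; +3 pad (align 4); @4: y [4B, align 4] → 8; @8: cooldown [8B, align 8] → 16; size 16, align 8
@0: version [2B, align 2] → 2
@2: payload_len [88B, align 2] → 90
@90: length [4B, align 2] → 94
@94: proto [1B, align 1] → 95
@95: seq [1B, align 1] → 96
@96: window [2B, align 2] → 98
@98: dst [16B, align 2] → 114
@114: src [9B, align 1] → 123
@123: ttl [1B, align 1] → 124
@124: ack [4B, align 2] → 128
size 128, align 2
array of 15: 15 × 128 = 1920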